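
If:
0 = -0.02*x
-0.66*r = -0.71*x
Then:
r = 0.00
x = 0.00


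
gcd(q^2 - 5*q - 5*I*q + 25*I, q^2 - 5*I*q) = q - 5*I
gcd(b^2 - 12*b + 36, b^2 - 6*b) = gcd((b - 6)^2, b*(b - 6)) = b - 6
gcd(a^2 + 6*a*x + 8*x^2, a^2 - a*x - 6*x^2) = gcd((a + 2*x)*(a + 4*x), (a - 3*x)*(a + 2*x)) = a + 2*x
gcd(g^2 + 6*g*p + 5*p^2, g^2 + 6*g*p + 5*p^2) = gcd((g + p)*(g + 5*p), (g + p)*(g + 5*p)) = g^2 + 6*g*p + 5*p^2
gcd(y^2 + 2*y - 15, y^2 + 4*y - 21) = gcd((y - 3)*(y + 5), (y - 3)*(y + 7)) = y - 3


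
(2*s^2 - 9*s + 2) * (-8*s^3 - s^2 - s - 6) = -16*s^5 + 70*s^4 - 9*s^3 - 5*s^2 + 52*s - 12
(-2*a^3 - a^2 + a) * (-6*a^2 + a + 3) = 12*a^5 + 4*a^4 - 13*a^3 - 2*a^2 + 3*a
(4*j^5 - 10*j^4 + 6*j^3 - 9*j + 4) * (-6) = -24*j^5 + 60*j^4 - 36*j^3 + 54*j - 24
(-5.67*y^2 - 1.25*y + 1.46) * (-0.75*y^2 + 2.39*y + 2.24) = 4.2525*y^4 - 12.6138*y^3 - 16.7833*y^2 + 0.6894*y + 3.2704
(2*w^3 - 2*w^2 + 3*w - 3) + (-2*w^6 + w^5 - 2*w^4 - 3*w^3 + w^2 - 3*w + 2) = -2*w^6 + w^5 - 2*w^4 - w^3 - w^2 - 1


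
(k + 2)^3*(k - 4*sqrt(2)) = k^4 - 4*sqrt(2)*k^3 + 6*k^3 - 24*sqrt(2)*k^2 + 12*k^2 - 48*sqrt(2)*k + 8*k - 32*sqrt(2)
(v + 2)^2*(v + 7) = v^3 + 11*v^2 + 32*v + 28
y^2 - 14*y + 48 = (y - 8)*(y - 6)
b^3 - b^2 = b^2*(b - 1)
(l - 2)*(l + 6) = l^2 + 4*l - 12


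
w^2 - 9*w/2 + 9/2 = (w - 3)*(w - 3/2)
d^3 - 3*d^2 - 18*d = d*(d - 6)*(d + 3)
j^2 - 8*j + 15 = (j - 5)*(j - 3)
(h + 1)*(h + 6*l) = h^2 + 6*h*l + h + 6*l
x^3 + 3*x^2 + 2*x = x*(x + 1)*(x + 2)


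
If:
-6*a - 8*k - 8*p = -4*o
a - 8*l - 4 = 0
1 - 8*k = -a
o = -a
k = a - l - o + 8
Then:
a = -67/14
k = -53/112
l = -123/112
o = 67/14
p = 723/112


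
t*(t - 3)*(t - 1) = t^3 - 4*t^2 + 3*t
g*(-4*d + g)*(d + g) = -4*d^2*g - 3*d*g^2 + g^3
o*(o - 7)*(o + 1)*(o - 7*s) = o^4 - 7*o^3*s - 6*o^3 + 42*o^2*s - 7*o^2 + 49*o*s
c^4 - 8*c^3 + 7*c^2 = c^2*(c - 7)*(c - 1)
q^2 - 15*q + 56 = (q - 8)*(q - 7)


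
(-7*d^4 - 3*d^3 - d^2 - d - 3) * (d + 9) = -7*d^5 - 66*d^4 - 28*d^3 - 10*d^2 - 12*d - 27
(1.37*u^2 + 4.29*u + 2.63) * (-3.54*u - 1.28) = -4.8498*u^3 - 16.9402*u^2 - 14.8014*u - 3.3664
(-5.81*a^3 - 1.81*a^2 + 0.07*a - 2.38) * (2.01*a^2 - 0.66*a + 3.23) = -11.6781*a^5 + 0.1965*a^4 - 17.431*a^3 - 10.6763*a^2 + 1.7969*a - 7.6874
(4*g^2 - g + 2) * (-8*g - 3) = -32*g^3 - 4*g^2 - 13*g - 6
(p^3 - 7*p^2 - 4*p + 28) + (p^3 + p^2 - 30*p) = 2*p^3 - 6*p^2 - 34*p + 28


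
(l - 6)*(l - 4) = l^2 - 10*l + 24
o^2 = o^2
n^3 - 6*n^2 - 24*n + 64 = (n - 8)*(n - 2)*(n + 4)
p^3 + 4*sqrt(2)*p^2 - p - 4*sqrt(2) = (p - 1)*(p + 1)*(p + 4*sqrt(2))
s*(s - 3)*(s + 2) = s^3 - s^2 - 6*s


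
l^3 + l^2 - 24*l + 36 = (l - 3)*(l - 2)*(l + 6)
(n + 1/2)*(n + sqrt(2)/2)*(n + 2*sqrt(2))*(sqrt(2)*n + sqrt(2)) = sqrt(2)*n^4 + 3*sqrt(2)*n^3/2 + 5*n^3 + 5*sqrt(2)*n^2/2 + 15*n^2/2 + 5*n/2 + 3*sqrt(2)*n + sqrt(2)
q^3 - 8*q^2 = q^2*(q - 8)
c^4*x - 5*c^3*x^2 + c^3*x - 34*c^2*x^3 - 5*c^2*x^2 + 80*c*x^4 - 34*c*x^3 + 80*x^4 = (c - 8*x)*(c - 2*x)*(c + 5*x)*(c*x + x)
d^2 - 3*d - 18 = (d - 6)*(d + 3)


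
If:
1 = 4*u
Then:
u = 1/4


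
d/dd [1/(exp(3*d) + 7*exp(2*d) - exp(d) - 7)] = (-3*exp(2*d) - 14*exp(d) + 1)*exp(d)/(exp(3*d) + 7*exp(2*d) - exp(d) - 7)^2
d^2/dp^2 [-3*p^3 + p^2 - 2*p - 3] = 2 - 18*p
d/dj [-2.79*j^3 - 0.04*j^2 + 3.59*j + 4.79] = -8.37*j^2 - 0.08*j + 3.59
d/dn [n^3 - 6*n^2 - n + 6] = 3*n^2 - 12*n - 1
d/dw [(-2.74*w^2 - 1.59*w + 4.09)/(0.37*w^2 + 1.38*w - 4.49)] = (-3.1929*w^2 + 21.5786*w + 1.4949)/(0.1369*w^4 + 1.0212*w^3 - 1.4182*w^2 - 12.3924*w + 20.1601)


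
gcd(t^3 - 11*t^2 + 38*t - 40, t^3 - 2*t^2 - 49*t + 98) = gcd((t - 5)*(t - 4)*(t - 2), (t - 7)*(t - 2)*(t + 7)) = t - 2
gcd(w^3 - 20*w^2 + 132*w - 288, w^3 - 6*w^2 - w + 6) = w - 6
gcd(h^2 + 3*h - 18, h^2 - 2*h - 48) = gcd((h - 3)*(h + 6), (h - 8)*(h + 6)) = h + 6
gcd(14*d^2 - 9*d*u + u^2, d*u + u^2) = 1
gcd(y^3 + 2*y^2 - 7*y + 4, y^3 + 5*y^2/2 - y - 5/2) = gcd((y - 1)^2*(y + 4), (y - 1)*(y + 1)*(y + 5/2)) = y - 1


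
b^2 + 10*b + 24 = (b + 4)*(b + 6)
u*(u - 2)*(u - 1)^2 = u^4 - 4*u^3 + 5*u^2 - 2*u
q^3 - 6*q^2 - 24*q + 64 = (q - 8)*(q - 2)*(q + 4)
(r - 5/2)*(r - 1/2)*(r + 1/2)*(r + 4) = r^4 + 3*r^3/2 - 41*r^2/4 - 3*r/8 + 5/2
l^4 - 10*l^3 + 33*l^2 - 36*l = l*(l - 4)*(l - 3)^2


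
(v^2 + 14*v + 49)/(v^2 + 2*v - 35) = (v + 7)/(v - 5)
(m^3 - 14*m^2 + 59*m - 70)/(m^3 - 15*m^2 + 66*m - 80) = (m - 7)/(m - 8)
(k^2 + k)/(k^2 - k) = (k + 1)/(k - 1)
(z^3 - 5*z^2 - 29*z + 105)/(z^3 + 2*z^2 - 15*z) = (z - 7)/z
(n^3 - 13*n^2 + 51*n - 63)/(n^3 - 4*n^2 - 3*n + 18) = (n - 7)/(n + 2)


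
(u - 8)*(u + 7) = u^2 - u - 56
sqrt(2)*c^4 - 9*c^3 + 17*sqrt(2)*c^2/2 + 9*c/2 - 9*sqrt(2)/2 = (c - 3*sqrt(2))*(c - 3*sqrt(2)/2)*(c - sqrt(2)/2)*(sqrt(2)*c + 1)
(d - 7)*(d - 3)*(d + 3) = d^3 - 7*d^2 - 9*d + 63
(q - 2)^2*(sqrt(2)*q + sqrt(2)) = sqrt(2)*q^3 - 3*sqrt(2)*q^2 + 4*sqrt(2)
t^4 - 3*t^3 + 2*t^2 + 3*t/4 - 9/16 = (t - 3/2)^2*(t - 1/2)*(t + 1/2)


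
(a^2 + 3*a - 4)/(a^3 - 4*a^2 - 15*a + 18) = (a + 4)/(a^2 - 3*a - 18)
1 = 1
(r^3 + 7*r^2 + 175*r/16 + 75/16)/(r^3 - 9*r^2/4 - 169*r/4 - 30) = (r + 5/4)/(r - 8)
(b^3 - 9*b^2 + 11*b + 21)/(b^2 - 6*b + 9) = (b^2 - 6*b - 7)/(b - 3)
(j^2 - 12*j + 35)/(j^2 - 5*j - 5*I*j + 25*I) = (j - 7)/(j - 5*I)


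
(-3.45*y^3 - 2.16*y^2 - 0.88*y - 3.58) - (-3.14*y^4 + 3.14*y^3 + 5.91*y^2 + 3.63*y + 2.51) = 3.14*y^4 - 6.59*y^3 - 8.07*y^2 - 4.51*y - 6.09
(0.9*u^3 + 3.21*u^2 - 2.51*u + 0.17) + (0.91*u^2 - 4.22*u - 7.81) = 0.9*u^3 + 4.12*u^2 - 6.73*u - 7.64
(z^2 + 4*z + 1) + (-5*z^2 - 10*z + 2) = -4*z^2 - 6*z + 3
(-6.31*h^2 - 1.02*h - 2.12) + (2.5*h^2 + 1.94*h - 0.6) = -3.81*h^2 + 0.92*h - 2.72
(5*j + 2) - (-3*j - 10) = 8*j + 12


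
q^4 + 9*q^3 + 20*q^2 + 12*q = q*(q + 1)*(q + 2)*(q + 6)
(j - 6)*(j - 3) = j^2 - 9*j + 18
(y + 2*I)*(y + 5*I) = y^2 + 7*I*y - 10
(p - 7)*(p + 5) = p^2 - 2*p - 35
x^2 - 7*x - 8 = (x - 8)*(x + 1)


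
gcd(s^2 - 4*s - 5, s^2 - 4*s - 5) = s^2 - 4*s - 5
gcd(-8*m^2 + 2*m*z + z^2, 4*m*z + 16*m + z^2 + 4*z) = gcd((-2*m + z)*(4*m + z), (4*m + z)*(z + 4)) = 4*m + z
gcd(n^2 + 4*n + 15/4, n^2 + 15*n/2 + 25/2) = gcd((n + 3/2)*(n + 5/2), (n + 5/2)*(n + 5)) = n + 5/2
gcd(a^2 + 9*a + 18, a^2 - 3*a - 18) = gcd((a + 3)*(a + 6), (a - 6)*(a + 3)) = a + 3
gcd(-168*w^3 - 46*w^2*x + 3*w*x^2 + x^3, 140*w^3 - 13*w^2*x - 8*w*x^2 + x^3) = -28*w^2 - 3*w*x + x^2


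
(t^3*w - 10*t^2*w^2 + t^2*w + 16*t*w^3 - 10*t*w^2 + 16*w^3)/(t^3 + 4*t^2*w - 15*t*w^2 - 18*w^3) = w*(t^3 - 10*t^2*w + t^2 + 16*t*w^2 - 10*t*w + 16*w^2)/(t^3 + 4*t^2*w - 15*t*w^2 - 18*w^3)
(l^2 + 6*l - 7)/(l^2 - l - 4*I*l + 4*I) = (l + 7)/(l - 4*I)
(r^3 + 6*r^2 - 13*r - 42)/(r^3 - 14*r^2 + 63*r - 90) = (r^2 + 9*r + 14)/(r^2 - 11*r + 30)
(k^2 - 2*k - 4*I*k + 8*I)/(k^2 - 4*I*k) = (k - 2)/k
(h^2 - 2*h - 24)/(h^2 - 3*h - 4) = (-h^2 + 2*h + 24)/(-h^2 + 3*h + 4)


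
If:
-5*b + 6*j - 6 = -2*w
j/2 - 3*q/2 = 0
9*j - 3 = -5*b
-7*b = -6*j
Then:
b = 6/31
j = 7/31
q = 7/93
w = 87/31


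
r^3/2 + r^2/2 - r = r*(r/2 + 1)*(r - 1)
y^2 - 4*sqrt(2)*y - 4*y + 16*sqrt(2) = (y - 4)*(y - 4*sqrt(2))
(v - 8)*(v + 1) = v^2 - 7*v - 8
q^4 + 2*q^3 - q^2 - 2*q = q*(q - 1)*(q + 1)*(q + 2)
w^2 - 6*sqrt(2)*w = w*(w - 6*sqrt(2))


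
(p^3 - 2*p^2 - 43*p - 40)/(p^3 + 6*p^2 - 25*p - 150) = (p^2 - 7*p - 8)/(p^2 + p - 30)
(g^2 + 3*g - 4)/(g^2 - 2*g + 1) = (g + 4)/(g - 1)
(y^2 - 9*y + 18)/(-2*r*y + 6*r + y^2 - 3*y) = (y - 6)/(-2*r + y)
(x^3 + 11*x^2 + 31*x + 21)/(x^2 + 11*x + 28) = (x^2 + 4*x + 3)/(x + 4)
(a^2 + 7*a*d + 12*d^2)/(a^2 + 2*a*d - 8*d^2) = (a + 3*d)/(a - 2*d)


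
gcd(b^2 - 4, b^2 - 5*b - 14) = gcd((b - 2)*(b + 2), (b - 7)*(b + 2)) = b + 2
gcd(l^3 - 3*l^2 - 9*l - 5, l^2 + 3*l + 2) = l + 1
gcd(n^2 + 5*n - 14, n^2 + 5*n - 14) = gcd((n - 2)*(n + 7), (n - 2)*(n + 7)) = n^2 + 5*n - 14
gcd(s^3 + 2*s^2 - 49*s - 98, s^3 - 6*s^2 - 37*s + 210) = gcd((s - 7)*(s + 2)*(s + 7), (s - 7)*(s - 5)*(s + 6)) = s - 7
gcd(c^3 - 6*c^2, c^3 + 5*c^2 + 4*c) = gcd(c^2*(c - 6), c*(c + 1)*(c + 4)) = c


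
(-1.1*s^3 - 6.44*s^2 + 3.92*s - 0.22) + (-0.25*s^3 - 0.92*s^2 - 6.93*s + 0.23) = -1.35*s^3 - 7.36*s^2 - 3.01*s + 0.01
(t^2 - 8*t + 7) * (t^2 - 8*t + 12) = t^4 - 16*t^3 + 83*t^2 - 152*t + 84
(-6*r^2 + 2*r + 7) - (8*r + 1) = -6*r^2 - 6*r + 6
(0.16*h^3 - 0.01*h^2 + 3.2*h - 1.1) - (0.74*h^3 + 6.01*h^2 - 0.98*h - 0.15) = -0.58*h^3 - 6.02*h^2 + 4.18*h - 0.95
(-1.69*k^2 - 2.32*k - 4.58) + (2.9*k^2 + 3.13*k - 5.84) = 1.21*k^2 + 0.81*k - 10.42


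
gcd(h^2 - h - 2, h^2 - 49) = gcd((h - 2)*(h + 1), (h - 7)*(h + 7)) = 1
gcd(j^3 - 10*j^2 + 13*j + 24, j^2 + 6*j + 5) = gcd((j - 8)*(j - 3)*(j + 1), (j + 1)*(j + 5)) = j + 1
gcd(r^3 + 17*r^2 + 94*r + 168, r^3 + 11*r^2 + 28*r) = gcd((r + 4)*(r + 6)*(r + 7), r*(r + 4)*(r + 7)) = r^2 + 11*r + 28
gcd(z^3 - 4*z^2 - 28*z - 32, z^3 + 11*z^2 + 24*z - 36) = 1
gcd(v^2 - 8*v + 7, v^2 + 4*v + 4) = 1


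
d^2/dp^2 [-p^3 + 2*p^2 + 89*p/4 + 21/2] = 4 - 6*p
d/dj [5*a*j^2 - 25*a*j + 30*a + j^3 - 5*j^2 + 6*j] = 10*a*j - 25*a + 3*j^2 - 10*j + 6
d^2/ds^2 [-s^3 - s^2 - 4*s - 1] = -6*s - 2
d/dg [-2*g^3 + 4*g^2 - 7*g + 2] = -6*g^2 + 8*g - 7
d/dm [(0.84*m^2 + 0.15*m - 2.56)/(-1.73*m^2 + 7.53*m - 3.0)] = (6.5847*m^2 - 13.8976*m + 18.8268)/(2.9929*m^4 - 26.0538*m^3 + 67.0809*m^2 - 45.18*m + 9.0)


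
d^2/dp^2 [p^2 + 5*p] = 2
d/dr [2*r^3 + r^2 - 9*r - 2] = 6*r^2 + 2*r - 9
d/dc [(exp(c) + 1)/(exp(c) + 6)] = 5*exp(c)/(exp(c) + 6)^2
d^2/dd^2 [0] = 0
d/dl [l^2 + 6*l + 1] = 2*l + 6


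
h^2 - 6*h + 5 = (h - 5)*(h - 1)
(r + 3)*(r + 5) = r^2 + 8*r + 15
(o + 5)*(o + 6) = o^2 + 11*o + 30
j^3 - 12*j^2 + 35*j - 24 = (j - 8)*(j - 3)*(j - 1)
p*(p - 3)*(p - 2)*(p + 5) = p^4 - 19*p^2 + 30*p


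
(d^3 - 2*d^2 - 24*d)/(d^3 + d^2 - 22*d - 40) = d*(d - 6)/(d^2 - 3*d - 10)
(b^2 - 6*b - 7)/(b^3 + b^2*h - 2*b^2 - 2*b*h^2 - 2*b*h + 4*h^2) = (b^2 - 6*b - 7)/(b^3 + b^2*h - 2*b^2 - 2*b*h^2 - 2*b*h + 4*h^2)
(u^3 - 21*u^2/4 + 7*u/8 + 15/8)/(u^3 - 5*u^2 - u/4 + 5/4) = (4*u - 3)/(2*(2*u - 1))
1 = 1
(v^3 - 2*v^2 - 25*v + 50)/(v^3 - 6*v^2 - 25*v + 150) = (v - 2)/(v - 6)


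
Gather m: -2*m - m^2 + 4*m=-m^2 + 2*m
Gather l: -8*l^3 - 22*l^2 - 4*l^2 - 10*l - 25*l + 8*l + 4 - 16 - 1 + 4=-8*l^3 - 26*l^2 - 27*l - 9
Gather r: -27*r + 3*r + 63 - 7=56 - 24*r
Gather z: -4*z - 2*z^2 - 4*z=-2*z^2 - 8*z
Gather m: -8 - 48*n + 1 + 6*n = -42*n - 7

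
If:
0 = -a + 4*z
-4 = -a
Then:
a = 4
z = 1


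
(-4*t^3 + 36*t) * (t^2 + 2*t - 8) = -4*t^5 - 8*t^4 + 68*t^3 + 72*t^2 - 288*t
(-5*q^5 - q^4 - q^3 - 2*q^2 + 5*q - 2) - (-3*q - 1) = -5*q^5 - q^4 - q^3 - 2*q^2 + 8*q - 1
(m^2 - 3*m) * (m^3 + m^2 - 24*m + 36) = m^5 - 2*m^4 - 27*m^3 + 108*m^2 - 108*m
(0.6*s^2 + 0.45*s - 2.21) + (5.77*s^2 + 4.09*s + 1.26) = 6.37*s^2 + 4.54*s - 0.95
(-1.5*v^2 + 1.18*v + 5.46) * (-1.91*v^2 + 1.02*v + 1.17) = 2.865*v^4 - 3.7838*v^3 - 10.98*v^2 + 6.9498*v + 6.3882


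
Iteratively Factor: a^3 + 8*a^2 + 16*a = (a + 4)*(a^2 + 4*a) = (a + 4)^2*(a)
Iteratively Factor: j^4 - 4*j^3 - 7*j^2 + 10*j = (j)*(j^3 - 4*j^2 - 7*j + 10) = j*(j - 1)*(j^2 - 3*j - 10) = j*(j - 5)*(j - 1)*(j + 2)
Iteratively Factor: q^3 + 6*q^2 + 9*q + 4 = (q + 1)*(q^2 + 5*q + 4) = (q + 1)*(q + 4)*(q + 1)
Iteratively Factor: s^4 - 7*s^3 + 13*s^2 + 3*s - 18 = (s - 3)*(s^3 - 4*s^2 + s + 6) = (s - 3)^2*(s^2 - s - 2) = (s - 3)^2*(s + 1)*(s - 2)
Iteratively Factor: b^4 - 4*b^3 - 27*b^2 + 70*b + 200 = (b - 5)*(b^3 + b^2 - 22*b - 40) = (b - 5)*(b + 2)*(b^2 - b - 20) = (b - 5)^2*(b + 2)*(b + 4)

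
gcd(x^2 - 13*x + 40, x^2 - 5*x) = x - 5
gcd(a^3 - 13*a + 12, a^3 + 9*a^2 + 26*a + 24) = a + 4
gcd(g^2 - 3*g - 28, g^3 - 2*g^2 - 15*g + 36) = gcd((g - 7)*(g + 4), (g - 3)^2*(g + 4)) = g + 4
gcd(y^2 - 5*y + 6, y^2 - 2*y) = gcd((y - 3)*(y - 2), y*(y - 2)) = y - 2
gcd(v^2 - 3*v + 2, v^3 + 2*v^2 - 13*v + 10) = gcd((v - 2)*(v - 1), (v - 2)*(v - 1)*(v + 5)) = v^2 - 3*v + 2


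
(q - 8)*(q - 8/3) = q^2 - 32*q/3 + 64/3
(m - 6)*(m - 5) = m^2 - 11*m + 30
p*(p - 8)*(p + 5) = p^3 - 3*p^2 - 40*p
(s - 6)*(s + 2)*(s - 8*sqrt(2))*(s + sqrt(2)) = s^4 - 7*sqrt(2)*s^3 - 4*s^3 - 28*s^2 + 28*sqrt(2)*s^2 + 64*s + 84*sqrt(2)*s + 192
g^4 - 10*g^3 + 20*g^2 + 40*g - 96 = (g - 6)*(g - 4)*(g - 2)*(g + 2)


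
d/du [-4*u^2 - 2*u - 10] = -8*u - 2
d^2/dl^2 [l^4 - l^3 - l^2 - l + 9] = 12*l^2 - 6*l - 2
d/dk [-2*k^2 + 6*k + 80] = 6 - 4*k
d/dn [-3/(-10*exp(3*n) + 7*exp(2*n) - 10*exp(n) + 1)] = (-90*exp(2*n) + 42*exp(n) - 30)*exp(n)/(10*exp(3*n) - 7*exp(2*n) + 10*exp(n) - 1)^2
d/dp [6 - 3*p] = -3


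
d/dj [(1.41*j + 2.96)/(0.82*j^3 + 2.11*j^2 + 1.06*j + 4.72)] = (-2.3124*j^3 - 10.2567*j^2 - 12.4912*j + 3.5176)/(0.6724*j^6 + 3.4604*j^5 + 6.1905*j^4 + 12.214*j^3 + 21.042*j^2 + 10.0064*j + 22.2784)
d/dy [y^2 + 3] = 2*y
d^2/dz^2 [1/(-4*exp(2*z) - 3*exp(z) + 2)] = (-2*(8*exp(z) + 3)^2*exp(z) + (16*exp(z) + 3)*(4*exp(2*z) + 3*exp(z) - 2))*exp(z)/(4*exp(2*z) + 3*exp(z) - 2)^3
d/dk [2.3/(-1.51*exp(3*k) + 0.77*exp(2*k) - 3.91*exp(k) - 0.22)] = (10.419*exp(2*k) - 3.542*exp(k) + 8.993)*exp(k)/(1.51*exp(3*k) - 0.77*exp(2*k) + 3.91*exp(k) + 0.22)^2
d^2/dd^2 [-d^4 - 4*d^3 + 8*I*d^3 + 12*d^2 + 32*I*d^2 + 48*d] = -12*d^2 + d*(-24 + 48*I) + 24 + 64*I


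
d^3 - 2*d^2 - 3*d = d*(d - 3)*(d + 1)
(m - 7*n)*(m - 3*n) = m^2 - 10*m*n + 21*n^2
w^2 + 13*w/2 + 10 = (w + 5/2)*(w + 4)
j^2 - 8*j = j*(j - 8)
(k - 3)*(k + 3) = k^2 - 9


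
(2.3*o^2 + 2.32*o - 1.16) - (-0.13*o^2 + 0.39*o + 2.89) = 2.43*o^2 + 1.93*o - 4.05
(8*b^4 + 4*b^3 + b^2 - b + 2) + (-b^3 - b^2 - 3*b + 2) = 8*b^4 + 3*b^3 - 4*b + 4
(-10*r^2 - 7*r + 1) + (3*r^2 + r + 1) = -7*r^2 - 6*r + 2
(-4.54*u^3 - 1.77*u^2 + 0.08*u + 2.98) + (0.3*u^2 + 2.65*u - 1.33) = -4.54*u^3 - 1.47*u^2 + 2.73*u + 1.65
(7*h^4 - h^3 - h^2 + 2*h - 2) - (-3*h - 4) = 7*h^4 - h^3 - h^2 + 5*h + 2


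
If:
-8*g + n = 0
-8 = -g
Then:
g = 8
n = 64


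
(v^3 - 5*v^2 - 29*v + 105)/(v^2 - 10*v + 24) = (v^3 - 5*v^2 - 29*v + 105)/(v^2 - 10*v + 24)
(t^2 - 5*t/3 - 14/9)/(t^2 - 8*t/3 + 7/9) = (3*t + 2)/(3*t - 1)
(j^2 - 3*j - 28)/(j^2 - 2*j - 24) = (j - 7)/(j - 6)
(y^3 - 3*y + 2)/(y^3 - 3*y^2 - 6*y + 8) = (y - 1)/(y - 4)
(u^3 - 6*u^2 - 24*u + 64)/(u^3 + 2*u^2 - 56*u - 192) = (u - 2)/(u + 6)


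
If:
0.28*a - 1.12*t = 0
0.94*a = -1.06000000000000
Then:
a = -1.13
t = -0.28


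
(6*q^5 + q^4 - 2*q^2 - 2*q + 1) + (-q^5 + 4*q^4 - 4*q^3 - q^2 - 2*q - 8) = 5*q^5 + 5*q^4 - 4*q^3 - 3*q^2 - 4*q - 7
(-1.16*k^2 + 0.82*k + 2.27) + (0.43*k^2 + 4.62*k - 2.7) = -0.73*k^2 + 5.44*k - 0.43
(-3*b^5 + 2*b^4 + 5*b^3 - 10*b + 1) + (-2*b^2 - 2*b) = -3*b^5 + 2*b^4 + 5*b^3 - 2*b^2 - 12*b + 1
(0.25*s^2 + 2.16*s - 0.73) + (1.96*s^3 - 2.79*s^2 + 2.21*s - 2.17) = 1.96*s^3 - 2.54*s^2 + 4.37*s - 2.9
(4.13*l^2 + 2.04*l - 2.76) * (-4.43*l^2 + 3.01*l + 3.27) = -18.2959*l^4 + 3.3941*l^3 + 31.8723*l^2 - 1.6368*l - 9.0252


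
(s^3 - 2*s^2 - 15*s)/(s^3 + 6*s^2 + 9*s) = (s - 5)/(s + 3)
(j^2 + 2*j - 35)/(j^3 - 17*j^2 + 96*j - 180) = (j + 7)/(j^2 - 12*j + 36)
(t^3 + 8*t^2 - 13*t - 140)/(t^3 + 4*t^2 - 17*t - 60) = (t + 7)/(t + 3)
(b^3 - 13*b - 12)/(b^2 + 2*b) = (b^3 - 13*b - 12)/(b*(b + 2))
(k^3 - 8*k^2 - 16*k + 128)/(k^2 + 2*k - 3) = (k^3 - 8*k^2 - 16*k + 128)/(k^2 + 2*k - 3)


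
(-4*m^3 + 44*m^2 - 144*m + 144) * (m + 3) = -4*m^4 + 32*m^3 - 12*m^2 - 288*m + 432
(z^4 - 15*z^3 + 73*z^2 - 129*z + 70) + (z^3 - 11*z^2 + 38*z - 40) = z^4 - 14*z^3 + 62*z^2 - 91*z + 30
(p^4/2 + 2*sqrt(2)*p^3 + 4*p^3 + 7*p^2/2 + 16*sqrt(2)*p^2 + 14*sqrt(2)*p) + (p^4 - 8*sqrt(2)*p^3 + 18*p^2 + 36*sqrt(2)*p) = 3*p^4/2 - 6*sqrt(2)*p^3 + 4*p^3 + 43*p^2/2 + 16*sqrt(2)*p^2 + 50*sqrt(2)*p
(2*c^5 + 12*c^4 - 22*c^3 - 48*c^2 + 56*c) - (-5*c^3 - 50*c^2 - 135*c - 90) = 2*c^5 + 12*c^4 - 17*c^3 + 2*c^2 + 191*c + 90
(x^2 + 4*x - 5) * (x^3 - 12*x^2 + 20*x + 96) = x^5 - 8*x^4 - 33*x^3 + 236*x^2 + 284*x - 480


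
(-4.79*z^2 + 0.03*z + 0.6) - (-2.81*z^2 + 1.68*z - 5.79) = -1.98*z^2 - 1.65*z + 6.39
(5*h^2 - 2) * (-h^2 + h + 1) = -5*h^4 + 5*h^3 + 7*h^2 - 2*h - 2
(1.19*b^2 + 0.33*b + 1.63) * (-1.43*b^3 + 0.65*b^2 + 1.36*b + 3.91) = -1.7017*b^5 + 0.3016*b^4 - 0.498*b^3 + 6.1612*b^2 + 3.5071*b + 6.3733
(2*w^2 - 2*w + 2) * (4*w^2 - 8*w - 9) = 8*w^4 - 24*w^3 + 6*w^2 + 2*w - 18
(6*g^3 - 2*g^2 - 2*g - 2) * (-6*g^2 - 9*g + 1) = -36*g^5 - 42*g^4 + 36*g^3 + 28*g^2 + 16*g - 2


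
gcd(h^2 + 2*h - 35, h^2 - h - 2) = 1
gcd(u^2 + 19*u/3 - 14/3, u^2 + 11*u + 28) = u + 7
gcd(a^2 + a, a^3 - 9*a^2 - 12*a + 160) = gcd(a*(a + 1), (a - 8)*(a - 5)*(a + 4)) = 1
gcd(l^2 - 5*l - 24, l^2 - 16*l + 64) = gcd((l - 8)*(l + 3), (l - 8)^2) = l - 8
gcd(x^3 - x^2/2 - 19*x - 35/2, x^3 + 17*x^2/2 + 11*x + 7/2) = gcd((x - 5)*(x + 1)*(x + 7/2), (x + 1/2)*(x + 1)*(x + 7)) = x + 1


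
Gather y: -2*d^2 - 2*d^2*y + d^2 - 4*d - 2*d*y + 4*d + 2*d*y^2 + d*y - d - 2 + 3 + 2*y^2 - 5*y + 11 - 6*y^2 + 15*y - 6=-d^2 - d + y^2*(2*d - 4) + y*(-2*d^2 - d + 10) + 6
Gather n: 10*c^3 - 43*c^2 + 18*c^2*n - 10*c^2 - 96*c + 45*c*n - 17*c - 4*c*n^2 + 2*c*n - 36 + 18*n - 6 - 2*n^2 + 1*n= 10*c^3 - 53*c^2 - 113*c + n^2*(-4*c - 2) + n*(18*c^2 + 47*c + 19) - 42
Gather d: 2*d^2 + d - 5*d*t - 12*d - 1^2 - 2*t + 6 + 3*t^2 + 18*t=2*d^2 + d*(-5*t - 11) + 3*t^2 + 16*t + 5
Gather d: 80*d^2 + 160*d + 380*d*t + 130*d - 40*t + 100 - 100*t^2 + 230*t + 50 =80*d^2 + d*(380*t + 290) - 100*t^2 + 190*t + 150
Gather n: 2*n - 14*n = -12*n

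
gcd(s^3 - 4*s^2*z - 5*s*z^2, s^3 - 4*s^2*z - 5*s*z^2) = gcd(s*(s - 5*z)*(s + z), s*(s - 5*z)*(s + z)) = -s^3 + 4*s^2*z + 5*s*z^2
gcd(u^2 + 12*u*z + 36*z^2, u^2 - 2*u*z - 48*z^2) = u + 6*z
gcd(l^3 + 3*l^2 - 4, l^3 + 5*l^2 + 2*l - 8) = l^2 + l - 2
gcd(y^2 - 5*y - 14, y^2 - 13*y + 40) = 1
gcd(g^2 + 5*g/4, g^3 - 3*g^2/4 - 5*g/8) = g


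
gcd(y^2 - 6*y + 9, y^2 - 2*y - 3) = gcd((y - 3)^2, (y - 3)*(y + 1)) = y - 3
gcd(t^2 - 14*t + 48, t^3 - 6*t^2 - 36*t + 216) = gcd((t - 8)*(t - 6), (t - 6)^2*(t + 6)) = t - 6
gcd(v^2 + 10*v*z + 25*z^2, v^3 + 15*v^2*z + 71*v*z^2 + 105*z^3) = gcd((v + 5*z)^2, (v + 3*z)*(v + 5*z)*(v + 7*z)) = v + 5*z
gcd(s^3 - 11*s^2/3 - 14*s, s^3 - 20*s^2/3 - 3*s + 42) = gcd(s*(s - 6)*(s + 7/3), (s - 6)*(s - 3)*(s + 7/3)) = s^2 - 11*s/3 - 14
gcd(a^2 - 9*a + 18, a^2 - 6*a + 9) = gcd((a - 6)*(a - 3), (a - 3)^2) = a - 3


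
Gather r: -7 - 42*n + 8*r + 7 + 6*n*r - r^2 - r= -42*n - r^2 + r*(6*n + 7)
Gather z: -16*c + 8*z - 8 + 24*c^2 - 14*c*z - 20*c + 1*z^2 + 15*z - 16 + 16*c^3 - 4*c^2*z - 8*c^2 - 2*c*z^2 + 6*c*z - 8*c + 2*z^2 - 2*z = 16*c^3 + 16*c^2 - 44*c + z^2*(3 - 2*c) + z*(-4*c^2 - 8*c + 21) - 24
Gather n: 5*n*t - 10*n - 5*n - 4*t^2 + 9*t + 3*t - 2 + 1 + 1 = n*(5*t - 15) - 4*t^2 + 12*t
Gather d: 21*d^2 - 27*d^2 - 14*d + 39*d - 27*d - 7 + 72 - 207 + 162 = -6*d^2 - 2*d + 20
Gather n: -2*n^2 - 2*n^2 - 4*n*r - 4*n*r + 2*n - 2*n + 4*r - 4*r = -4*n^2 - 8*n*r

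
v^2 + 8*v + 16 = (v + 4)^2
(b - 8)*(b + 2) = b^2 - 6*b - 16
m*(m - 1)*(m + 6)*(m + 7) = m^4 + 12*m^3 + 29*m^2 - 42*m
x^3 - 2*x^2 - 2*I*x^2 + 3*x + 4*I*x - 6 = (x - 2)*(x - 3*I)*(x + I)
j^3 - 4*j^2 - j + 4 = (j - 4)*(j - 1)*(j + 1)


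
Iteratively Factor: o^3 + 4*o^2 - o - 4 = (o + 4)*(o^2 - 1) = (o + 1)*(o + 4)*(o - 1)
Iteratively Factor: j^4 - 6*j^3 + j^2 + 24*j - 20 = (j - 1)*(j^3 - 5*j^2 - 4*j + 20) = (j - 2)*(j - 1)*(j^2 - 3*j - 10) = (j - 5)*(j - 2)*(j - 1)*(j + 2)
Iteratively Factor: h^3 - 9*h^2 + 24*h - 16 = (h - 1)*(h^2 - 8*h + 16) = (h - 4)*(h - 1)*(h - 4)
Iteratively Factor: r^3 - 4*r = (r + 2)*(r^2 - 2*r) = r*(r + 2)*(r - 2)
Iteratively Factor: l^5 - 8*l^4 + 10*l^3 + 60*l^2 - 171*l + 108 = (l - 3)*(l^4 - 5*l^3 - 5*l^2 + 45*l - 36) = (l - 3)*(l + 3)*(l^3 - 8*l^2 + 19*l - 12) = (l - 3)^2*(l + 3)*(l^2 - 5*l + 4) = (l - 4)*(l - 3)^2*(l + 3)*(l - 1)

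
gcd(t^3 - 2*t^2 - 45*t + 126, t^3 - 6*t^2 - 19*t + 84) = t - 3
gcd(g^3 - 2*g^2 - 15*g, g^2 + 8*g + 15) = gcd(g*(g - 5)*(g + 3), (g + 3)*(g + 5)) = g + 3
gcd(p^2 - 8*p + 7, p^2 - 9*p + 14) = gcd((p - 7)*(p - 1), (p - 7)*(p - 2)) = p - 7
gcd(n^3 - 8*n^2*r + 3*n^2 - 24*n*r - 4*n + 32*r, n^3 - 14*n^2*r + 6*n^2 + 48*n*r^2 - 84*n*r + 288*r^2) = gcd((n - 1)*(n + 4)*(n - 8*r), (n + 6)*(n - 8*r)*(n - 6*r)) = -n + 8*r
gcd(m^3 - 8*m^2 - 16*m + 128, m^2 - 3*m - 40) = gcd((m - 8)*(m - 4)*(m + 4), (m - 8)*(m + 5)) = m - 8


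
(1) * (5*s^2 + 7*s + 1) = 5*s^2 + 7*s + 1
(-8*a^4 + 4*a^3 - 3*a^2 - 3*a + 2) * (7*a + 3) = -56*a^5 + 4*a^4 - 9*a^3 - 30*a^2 + 5*a + 6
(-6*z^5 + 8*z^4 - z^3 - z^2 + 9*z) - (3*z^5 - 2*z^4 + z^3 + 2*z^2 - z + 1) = -9*z^5 + 10*z^4 - 2*z^3 - 3*z^2 + 10*z - 1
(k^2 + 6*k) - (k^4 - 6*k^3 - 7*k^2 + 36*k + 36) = -k^4 + 6*k^3 + 8*k^2 - 30*k - 36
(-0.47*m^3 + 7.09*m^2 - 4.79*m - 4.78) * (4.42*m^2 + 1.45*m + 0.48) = -2.0774*m^5 + 30.6563*m^4 - 11.1169*m^3 - 24.6699*m^2 - 9.2302*m - 2.2944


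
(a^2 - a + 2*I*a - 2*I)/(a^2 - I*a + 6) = (a - 1)/(a - 3*I)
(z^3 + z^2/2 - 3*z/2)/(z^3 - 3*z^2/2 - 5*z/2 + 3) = z/(z - 2)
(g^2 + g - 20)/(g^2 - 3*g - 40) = (g - 4)/(g - 8)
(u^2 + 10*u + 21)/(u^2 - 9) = (u + 7)/(u - 3)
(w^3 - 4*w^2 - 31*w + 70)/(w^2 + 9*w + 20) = (w^2 - 9*w + 14)/(w + 4)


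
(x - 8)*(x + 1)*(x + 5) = x^3 - 2*x^2 - 43*x - 40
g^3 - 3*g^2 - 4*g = g*(g - 4)*(g + 1)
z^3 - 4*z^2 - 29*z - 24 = (z - 8)*(z + 1)*(z + 3)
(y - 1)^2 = y^2 - 2*y + 1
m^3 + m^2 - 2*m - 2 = (m + 1)*(m - sqrt(2))*(m + sqrt(2))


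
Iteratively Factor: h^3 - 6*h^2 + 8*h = (h)*(h^2 - 6*h + 8) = h*(h - 4)*(h - 2)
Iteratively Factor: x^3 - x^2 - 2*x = (x - 2)*(x^2 + x) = (x - 2)*(x + 1)*(x)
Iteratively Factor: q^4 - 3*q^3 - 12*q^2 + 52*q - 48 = (q - 3)*(q^3 - 12*q + 16) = (q - 3)*(q - 2)*(q^2 + 2*q - 8) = (q - 3)*(q - 2)*(q + 4)*(q - 2)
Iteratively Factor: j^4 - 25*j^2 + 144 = (j + 4)*(j^3 - 4*j^2 - 9*j + 36) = (j - 4)*(j + 4)*(j^2 - 9) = (j - 4)*(j + 3)*(j + 4)*(j - 3)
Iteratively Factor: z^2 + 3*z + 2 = (z + 1)*(z + 2)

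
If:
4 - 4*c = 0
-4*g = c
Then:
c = 1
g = -1/4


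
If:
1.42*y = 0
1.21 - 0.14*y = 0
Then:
No Solution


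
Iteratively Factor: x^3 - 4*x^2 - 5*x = (x - 5)*(x^2 + x) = x*(x - 5)*(x + 1)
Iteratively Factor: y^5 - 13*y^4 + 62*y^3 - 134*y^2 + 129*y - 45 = (y - 3)*(y^4 - 10*y^3 + 32*y^2 - 38*y + 15) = (y - 5)*(y - 3)*(y^3 - 5*y^2 + 7*y - 3) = (y - 5)*(y - 3)^2*(y^2 - 2*y + 1) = (y - 5)*(y - 3)^2*(y - 1)*(y - 1)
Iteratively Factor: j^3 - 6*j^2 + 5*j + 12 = (j - 3)*(j^2 - 3*j - 4) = (j - 4)*(j - 3)*(j + 1)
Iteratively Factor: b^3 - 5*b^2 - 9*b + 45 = (b - 3)*(b^2 - 2*b - 15) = (b - 5)*(b - 3)*(b + 3)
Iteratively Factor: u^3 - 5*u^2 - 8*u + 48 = (u + 3)*(u^2 - 8*u + 16) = (u - 4)*(u + 3)*(u - 4)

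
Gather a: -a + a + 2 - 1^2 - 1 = 0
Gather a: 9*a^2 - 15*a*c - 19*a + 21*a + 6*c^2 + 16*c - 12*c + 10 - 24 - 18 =9*a^2 + a*(2 - 15*c) + 6*c^2 + 4*c - 32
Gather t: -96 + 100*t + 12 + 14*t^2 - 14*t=14*t^2 + 86*t - 84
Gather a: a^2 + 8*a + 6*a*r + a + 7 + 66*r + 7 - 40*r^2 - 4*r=a^2 + a*(6*r + 9) - 40*r^2 + 62*r + 14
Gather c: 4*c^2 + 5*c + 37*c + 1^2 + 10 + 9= 4*c^2 + 42*c + 20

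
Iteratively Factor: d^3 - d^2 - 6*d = (d - 3)*(d^2 + 2*d) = (d - 3)*(d + 2)*(d)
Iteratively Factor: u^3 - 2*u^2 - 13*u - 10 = (u + 2)*(u^2 - 4*u - 5) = (u - 5)*(u + 2)*(u + 1)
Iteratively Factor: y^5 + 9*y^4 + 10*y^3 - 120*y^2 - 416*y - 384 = (y + 2)*(y^4 + 7*y^3 - 4*y^2 - 112*y - 192) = (y + 2)*(y + 4)*(y^3 + 3*y^2 - 16*y - 48) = (y + 2)*(y + 3)*(y + 4)*(y^2 - 16) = (y + 2)*(y + 3)*(y + 4)^2*(y - 4)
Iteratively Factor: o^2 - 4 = (o + 2)*(o - 2)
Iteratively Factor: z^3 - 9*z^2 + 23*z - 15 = (z - 3)*(z^2 - 6*z + 5) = (z - 5)*(z - 3)*(z - 1)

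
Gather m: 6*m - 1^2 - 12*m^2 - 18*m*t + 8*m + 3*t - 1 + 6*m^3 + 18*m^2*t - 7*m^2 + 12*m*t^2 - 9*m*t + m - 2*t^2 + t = 6*m^3 + m^2*(18*t - 19) + m*(12*t^2 - 27*t + 15) - 2*t^2 + 4*t - 2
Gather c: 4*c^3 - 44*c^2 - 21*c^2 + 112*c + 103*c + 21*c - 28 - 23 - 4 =4*c^3 - 65*c^2 + 236*c - 55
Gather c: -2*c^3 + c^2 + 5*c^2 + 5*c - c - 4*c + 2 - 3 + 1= -2*c^3 + 6*c^2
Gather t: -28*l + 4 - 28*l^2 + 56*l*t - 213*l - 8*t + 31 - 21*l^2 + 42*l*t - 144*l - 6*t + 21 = -49*l^2 - 385*l + t*(98*l - 14) + 56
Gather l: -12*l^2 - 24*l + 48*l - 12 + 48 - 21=-12*l^2 + 24*l + 15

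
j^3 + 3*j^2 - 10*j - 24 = (j - 3)*(j + 2)*(j + 4)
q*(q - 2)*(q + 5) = q^3 + 3*q^2 - 10*q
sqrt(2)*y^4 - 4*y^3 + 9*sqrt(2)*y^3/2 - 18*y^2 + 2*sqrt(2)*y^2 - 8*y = y*(y + 4)*(y - 2*sqrt(2))*(sqrt(2)*y + sqrt(2)/2)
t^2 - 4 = (t - 2)*(t + 2)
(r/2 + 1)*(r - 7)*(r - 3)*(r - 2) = r^4/2 - 5*r^3 + 17*r^2/2 + 20*r - 42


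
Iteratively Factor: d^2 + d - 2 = (d + 2)*(d - 1)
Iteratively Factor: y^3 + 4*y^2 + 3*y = (y)*(y^2 + 4*y + 3) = y*(y + 3)*(y + 1)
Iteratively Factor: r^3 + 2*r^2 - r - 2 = (r + 1)*(r^2 + r - 2) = (r - 1)*(r + 1)*(r + 2)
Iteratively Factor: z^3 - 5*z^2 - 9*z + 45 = (z - 5)*(z^2 - 9) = (z - 5)*(z - 3)*(z + 3)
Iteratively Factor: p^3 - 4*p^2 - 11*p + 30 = (p - 2)*(p^2 - 2*p - 15) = (p - 2)*(p + 3)*(p - 5)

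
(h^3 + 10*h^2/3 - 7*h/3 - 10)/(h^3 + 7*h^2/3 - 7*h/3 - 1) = (3*h^2 + h - 10)/(3*h^2 - 2*h - 1)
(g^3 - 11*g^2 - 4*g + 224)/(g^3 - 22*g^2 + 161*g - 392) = (g + 4)/(g - 7)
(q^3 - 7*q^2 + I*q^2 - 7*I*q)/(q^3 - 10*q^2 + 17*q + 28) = q*(q + I)/(q^2 - 3*q - 4)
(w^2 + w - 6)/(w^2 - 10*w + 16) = (w + 3)/(w - 8)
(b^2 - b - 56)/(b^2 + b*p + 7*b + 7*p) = (b - 8)/(b + p)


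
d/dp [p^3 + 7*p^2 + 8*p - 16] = 3*p^2 + 14*p + 8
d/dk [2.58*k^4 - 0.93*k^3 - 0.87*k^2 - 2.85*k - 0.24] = 10.32*k^3 - 2.79*k^2 - 1.74*k - 2.85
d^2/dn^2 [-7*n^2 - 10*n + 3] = -14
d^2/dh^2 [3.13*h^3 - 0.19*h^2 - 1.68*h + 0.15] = 18.78*h - 0.38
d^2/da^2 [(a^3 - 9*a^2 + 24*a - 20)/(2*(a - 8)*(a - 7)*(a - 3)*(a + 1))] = (a^9 - 27*a^8 + 354*a^7 - 3438*a^6 + 26865*a^5 - 150915*a^4 + 555072*a^3 - 1255824*a^2 + 1593660*a - 892820)/(a^12 - 51*a^11 + 1116*a^10 - 13580*a^9 + 98958*a^8 - 425658*a^7 + 923156*a^6 - 123804*a^5 - 3417735*a^4 + 3865301*a^3 + 4765320*a^2 - 5673024*a - 4741632)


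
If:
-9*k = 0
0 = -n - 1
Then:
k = 0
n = -1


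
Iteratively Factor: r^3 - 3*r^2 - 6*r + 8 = (r - 1)*(r^2 - 2*r - 8) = (r - 4)*(r - 1)*(r + 2)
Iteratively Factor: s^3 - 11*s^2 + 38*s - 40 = (s - 2)*(s^2 - 9*s + 20) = (s - 5)*(s - 2)*(s - 4)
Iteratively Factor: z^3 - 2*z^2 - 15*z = (z)*(z^2 - 2*z - 15) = z*(z - 5)*(z + 3)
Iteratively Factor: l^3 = (l)*(l^2) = l^2*(l)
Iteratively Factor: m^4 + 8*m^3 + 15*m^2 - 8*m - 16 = (m + 1)*(m^3 + 7*m^2 + 8*m - 16) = (m + 1)*(m + 4)*(m^2 + 3*m - 4) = (m + 1)*(m + 4)^2*(m - 1)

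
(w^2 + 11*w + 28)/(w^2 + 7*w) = (w + 4)/w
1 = 1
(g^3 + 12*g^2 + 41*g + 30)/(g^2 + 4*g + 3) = (g^2 + 11*g + 30)/(g + 3)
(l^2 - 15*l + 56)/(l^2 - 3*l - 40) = (l - 7)/(l + 5)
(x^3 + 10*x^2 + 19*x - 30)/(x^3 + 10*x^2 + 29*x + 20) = (x^2 + 5*x - 6)/(x^2 + 5*x + 4)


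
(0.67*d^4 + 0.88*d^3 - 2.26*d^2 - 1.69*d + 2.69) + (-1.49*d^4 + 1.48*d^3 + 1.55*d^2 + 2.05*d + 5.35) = -0.82*d^4 + 2.36*d^3 - 0.71*d^2 + 0.36*d + 8.04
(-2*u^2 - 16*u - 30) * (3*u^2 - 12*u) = -6*u^4 - 24*u^3 + 102*u^2 + 360*u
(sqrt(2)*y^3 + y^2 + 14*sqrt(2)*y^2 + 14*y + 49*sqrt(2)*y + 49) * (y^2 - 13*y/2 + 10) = sqrt(2)*y^5 + y^4 + 15*sqrt(2)*y^4/2 - 32*sqrt(2)*y^3 + 15*y^3/2 - 357*sqrt(2)*y^2/2 - 32*y^2 - 357*y/2 + 490*sqrt(2)*y + 490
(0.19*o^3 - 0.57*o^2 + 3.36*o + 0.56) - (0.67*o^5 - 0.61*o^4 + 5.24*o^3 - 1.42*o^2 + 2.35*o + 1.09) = -0.67*o^5 + 0.61*o^4 - 5.05*o^3 + 0.85*o^2 + 1.01*o - 0.53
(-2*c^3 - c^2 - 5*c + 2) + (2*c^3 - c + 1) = -c^2 - 6*c + 3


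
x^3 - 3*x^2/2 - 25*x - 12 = (x - 6)*(x + 1/2)*(x + 4)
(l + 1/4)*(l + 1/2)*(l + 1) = l^3 + 7*l^2/4 + 7*l/8 + 1/8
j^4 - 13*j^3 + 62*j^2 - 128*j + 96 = (j - 4)^2*(j - 3)*(j - 2)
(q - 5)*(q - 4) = q^2 - 9*q + 20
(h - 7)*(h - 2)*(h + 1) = h^3 - 8*h^2 + 5*h + 14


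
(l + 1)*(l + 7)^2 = l^3 + 15*l^2 + 63*l + 49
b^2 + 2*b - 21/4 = (b - 3/2)*(b + 7/2)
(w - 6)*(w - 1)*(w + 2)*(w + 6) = w^4 + w^3 - 38*w^2 - 36*w + 72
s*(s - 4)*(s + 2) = s^3 - 2*s^2 - 8*s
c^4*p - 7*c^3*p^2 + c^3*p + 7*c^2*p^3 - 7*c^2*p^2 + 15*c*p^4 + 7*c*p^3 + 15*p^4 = (c - 5*p)*(c - 3*p)*(c + p)*(c*p + p)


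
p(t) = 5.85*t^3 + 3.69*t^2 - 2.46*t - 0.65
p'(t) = 17.55*t^2 + 7.38*t - 2.46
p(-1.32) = -4.43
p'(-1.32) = 18.38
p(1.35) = 17.15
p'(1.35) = 39.49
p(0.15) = -0.92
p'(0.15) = -0.96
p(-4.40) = -416.71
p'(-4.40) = 304.84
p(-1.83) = -19.64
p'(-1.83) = 42.81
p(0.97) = 5.77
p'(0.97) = 21.21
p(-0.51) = 0.79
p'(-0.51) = -1.66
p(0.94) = 5.16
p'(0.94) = 19.98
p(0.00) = -0.65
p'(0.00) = -2.46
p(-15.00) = -18877.25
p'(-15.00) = 3835.59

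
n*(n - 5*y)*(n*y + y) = n^3*y - 5*n^2*y^2 + n^2*y - 5*n*y^2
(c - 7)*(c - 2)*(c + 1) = c^3 - 8*c^2 + 5*c + 14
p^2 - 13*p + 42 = (p - 7)*(p - 6)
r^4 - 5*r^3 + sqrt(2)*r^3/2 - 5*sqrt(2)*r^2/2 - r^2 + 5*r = r*(r - 5)*(r - sqrt(2)/2)*(r + sqrt(2))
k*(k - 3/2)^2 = k^3 - 3*k^2 + 9*k/4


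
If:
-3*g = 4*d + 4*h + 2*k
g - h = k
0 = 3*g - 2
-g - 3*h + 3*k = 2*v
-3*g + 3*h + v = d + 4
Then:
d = -16/3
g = 2/3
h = 9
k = -25/3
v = -79/3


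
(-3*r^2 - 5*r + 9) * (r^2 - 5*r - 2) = -3*r^4 + 10*r^3 + 40*r^2 - 35*r - 18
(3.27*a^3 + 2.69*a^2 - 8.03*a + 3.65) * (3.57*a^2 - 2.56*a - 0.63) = 11.6739*a^5 + 1.2321*a^4 - 37.6136*a^3 + 31.8926*a^2 - 4.2851*a - 2.2995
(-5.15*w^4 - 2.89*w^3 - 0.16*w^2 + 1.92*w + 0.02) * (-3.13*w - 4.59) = 16.1195*w^5 + 32.6842*w^4 + 13.7659*w^3 - 5.2752*w^2 - 8.8754*w - 0.0918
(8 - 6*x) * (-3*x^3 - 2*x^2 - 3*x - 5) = 18*x^4 - 12*x^3 + 2*x^2 + 6*x - 40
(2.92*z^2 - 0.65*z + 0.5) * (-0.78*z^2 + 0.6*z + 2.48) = -2.2776*z^4 + 2.259*z^3 + 6.4616*z^2 - 1.312*z + 1.24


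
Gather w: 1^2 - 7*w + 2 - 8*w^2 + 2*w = -8*w^2 - 5*w + 3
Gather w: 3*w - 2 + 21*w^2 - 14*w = 21*w^2 - 11*w - 2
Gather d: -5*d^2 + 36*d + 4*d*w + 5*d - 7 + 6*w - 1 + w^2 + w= -5*d^2 + d*(4*w + 41) + w^2 + 7*w - 8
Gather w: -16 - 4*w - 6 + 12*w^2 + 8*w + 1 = 12*w^2 + 4*w - 21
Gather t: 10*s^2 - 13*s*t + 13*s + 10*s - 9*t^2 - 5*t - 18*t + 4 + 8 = 10*s^2 + 23*s - 9*t^2 + t*(-13*s - 23) + 12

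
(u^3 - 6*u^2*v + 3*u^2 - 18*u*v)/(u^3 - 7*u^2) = (u^2 - 6*u*v + 3*u - 18*v)/(u*(u - 7))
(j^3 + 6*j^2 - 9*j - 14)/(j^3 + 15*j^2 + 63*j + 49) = (j - 2)/(j + 7)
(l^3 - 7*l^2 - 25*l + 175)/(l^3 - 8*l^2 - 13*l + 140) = (l + 5)/(l + 4)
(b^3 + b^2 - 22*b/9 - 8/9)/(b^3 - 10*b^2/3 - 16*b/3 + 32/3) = (b + 1/3)/(b - 4)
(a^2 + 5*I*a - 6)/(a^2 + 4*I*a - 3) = (a + 2*I)/(a + I)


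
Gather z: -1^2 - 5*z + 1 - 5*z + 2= 2 - 10*z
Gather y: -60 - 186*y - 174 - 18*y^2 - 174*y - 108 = -18*y^2 - 360*y - 342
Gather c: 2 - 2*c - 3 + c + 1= -c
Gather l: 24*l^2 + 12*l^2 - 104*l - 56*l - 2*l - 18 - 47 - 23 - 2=36*l^2 - 162*l - 90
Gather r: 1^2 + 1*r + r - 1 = 2*r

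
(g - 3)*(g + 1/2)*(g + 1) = g^3 - 3*g^2/2 - 4*g - 3/2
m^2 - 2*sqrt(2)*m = m*(m - 2*sqrt(2))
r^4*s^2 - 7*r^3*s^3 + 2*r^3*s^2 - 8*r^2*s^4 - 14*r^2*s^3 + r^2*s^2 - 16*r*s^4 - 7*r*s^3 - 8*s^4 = (r - 8*s)*(r + s)*(r*s + s)^2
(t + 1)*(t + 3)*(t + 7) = t^3 + 11*t^2 + 31*t + 21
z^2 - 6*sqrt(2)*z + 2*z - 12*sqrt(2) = (z + 2)*(z - 6*sqrt(2))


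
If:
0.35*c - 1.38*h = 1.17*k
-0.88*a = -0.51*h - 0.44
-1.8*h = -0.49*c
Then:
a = 0.5 - 7.19163223140496*k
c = -45.5844155844156*k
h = -12.4090909090909*k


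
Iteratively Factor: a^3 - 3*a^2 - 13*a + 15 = (a + 3)*(a^2 - 6*a + 5) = (a - 5)*(a + 3)*(a - 1)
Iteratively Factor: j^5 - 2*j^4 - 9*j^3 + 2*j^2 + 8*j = (j + 1)*(j^4 - 3*j^3 - 6*j^2 + 8*j) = (j - 1)*(j + 1)*(j^3 - 2*j^2 - 8*j) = j*(j - 1)*(j + 1)*(j^2 - 2*j - 8) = j*(j - 4)*(j - 1)*(j + 1)*(j + 2)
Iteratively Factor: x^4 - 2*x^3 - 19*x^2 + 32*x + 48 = (x + 4)*(x^3 - 6*x^2 + 5*x + 12) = (x + 1)*(x + 4)*(x^2 - 7*x + 12) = (x - 3)*(x + 1)*(x + 4)*(x - 4)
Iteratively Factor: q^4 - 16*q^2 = (q)*(q^3 - 16*q) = q^2*(q^2 - 16) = q^2*(q + 4)*(q - 4)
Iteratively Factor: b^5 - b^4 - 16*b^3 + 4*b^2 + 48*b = (b - 2)*(b^4 + b^3 - 14*b^2 - 24*b) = (b - 4)*(b - 2)*(b^3 + 5*b^2 + 6*b) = b*(b - 4)*(b - 2)*(b^2 + 5*b + 6) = b*(b - 4)*(b - 2)*(b + 3)*(b + 2)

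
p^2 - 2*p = p*(p - 2)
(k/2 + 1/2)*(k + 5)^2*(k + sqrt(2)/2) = k^4/2 + sqrt(2)*k^3/4 + 11*k^3/2 + 11*sqrt(2)*k^2/4 + 35*k^2/2 + 35*sqrt(2)*k/4 + 25*k/2 + 25*sqrt(2)/4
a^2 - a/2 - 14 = (a - 4)*(a + 7/2)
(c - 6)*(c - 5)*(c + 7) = c^3 - 4*c^2 - 47*c + 210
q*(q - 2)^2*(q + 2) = q^4 - 2*q^3 - 4*q^2 + 8*q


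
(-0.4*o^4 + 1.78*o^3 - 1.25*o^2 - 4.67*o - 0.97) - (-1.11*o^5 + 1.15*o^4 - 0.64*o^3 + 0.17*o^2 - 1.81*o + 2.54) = 1.11*o^5 - 1.55*o^4 + 2.42*o^3 - 1.42*o^2 - 2.86*o - 3.51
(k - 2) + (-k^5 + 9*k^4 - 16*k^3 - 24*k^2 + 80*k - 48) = -k^5 + 9*k^4 - 16*k^3 - 24*k^2 + 81*k - 50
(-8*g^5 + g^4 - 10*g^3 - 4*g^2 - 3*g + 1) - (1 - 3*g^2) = -8*g^5 + g^4 - 10*g^3 - g^2 - 3*g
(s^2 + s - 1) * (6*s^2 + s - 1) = 6*s^4 + 7*s^3 - 6*s^2 - 2*s + 1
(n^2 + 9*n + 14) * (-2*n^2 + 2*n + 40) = -2*n^4 - 16*n^3 + 30*n^2 + 388*n + 560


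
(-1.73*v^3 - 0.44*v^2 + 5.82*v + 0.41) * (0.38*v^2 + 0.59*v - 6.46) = -0.6574*v^5 - 1.1879*v^4 + 13.1278*v^3 + 6.432*v^2 - 37.3553*v - 2.6486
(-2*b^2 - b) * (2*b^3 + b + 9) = -4*b^5 - 2*b^4 - 2*b^3 - 19*b^2 - 9*b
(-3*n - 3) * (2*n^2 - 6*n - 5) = -6*n^3 + 12*n^2 + 33*n + 15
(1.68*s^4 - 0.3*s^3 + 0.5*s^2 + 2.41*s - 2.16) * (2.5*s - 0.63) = 4.2*s^5 - 1.8084*s^4 + 1.439*s^3 + 5.71*s^2 - 6.9183*s + 1.3608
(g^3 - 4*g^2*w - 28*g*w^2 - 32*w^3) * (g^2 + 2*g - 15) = g^5 - 4*g^4*w + 2*g^4 - 28*g^3*w^2 - 8*g^3*w - 15*g^3 - 32*g^2*w^3 - 56*g^2*w^2 + 60*g^2*w - 64*g*w^3 + 420*g*w^2 + 480*w^3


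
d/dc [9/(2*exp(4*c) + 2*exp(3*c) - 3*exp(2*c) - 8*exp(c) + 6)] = (-72*exp(3*c) - 54*exp(2*c) + 54*exp(c) + 72)*exp(c)/(2*exp(4*c) + 2*exp(3*c) - 3*exp(2*c) - 8*exp(c) + 6)^2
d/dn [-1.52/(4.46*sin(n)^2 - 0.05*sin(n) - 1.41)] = (13.5584*sin(n) - 0.076)*cos(n)/(-4.46*sin(n)^2 + 0.05*sin(n) + 1.41)^2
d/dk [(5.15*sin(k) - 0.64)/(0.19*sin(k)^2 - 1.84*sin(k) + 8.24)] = (-0.9785*sin(k)^2 + 0.2432*sin(k) + 41.2584)*cos(k)/(0.0361*sin(k)^4 - 0.6992*sin(k)^3 + 6.5168*sin(k)^2 - 30.3232*sin(k) + 67.8976)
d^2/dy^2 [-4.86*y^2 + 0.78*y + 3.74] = -9.72000000000000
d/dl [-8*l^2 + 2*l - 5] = 2 - 16*l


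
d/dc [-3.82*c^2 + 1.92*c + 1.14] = 1.92 - 7.64*c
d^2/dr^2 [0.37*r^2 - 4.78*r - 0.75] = 0.740000000000000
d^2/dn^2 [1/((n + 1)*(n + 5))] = 2*((n + 1)^2 + (n + 1)*(n + 5) + (n + 5)^2)/((n + 1)^3*(n + 5)^3)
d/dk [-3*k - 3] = -3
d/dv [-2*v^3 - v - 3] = -6*v^2 - 1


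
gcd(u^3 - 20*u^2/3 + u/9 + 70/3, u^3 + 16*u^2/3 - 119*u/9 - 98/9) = u - 7/3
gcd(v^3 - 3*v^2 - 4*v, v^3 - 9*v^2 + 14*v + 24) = v^2 - 3*v - 4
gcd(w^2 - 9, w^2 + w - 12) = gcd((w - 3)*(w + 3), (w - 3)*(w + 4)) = w - 3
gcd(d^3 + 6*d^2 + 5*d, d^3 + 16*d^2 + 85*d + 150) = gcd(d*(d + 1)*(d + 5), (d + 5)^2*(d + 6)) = d + 5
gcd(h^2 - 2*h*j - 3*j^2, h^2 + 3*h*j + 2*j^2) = h + j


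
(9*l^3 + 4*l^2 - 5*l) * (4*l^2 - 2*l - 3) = 36*l^5 - 2*l^4 - 55*l^3 - 2*l^2 + 15*l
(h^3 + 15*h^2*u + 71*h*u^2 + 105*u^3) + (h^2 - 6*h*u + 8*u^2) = h^3 + 15*h^2*u + h^2 + 71*h*u^2 - 6*h*u + 105*u^3 + 8*u^2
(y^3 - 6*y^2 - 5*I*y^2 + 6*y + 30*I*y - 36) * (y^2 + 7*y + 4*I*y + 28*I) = y^5 + y^4 - I*y^4 - 16*y^3 - I*y^3 + 26*y^2 + 66*I*y^2 - 1092*y + 24*I*y - 1008*I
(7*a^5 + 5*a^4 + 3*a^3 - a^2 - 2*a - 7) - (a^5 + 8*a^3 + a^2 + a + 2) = 6*a^5 + 5*a^4 - 5*a^3 - 2*a^2 - 3*a - 9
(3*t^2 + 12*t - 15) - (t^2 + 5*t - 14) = 2*t^2 + 7*t - 1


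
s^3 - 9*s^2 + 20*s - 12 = (s - 6)*(s - 2)*(s - 1)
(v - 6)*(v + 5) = v^2 - v - 30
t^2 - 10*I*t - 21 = (t - 7*I)*(t - 3*I)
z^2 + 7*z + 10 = (z + 2)*(z + 5)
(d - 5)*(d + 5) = d^2 - 25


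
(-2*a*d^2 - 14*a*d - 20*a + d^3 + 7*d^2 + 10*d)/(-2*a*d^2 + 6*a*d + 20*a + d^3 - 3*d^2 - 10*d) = (d + 5)/(d - 5)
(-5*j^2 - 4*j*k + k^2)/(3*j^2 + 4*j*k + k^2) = (-5*j + k)/(3*j + k)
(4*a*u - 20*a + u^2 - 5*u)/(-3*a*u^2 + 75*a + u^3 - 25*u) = (4*a + u)/(-3*a*u - 15*a + u^2 + 5*u)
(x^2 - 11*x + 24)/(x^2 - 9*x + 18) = (x - 8)/(x - 6)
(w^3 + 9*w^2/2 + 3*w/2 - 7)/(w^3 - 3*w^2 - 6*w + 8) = (w + 7/2)/(w - 4)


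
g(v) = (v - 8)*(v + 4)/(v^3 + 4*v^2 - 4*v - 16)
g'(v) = (v - 8)*(v + 4)*(-3*v^2 - 8*v + 4)/(v^3 + 4*v^2 - 4*v - 16)^2 + (v - 8)/(v^3 + 4*v^2 - 4*v - 16) + (v + 4)/(v^3 + 4*v^2 - 4*v - 16)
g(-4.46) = -0.78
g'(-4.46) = -0.38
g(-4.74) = -0.69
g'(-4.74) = -0.30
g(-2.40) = -5.91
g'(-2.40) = -15.55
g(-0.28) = 2.11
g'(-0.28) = -0.56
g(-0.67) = 2.44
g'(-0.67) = -1.20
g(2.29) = -4.59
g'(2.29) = 17.70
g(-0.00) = 2.00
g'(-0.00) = -0.25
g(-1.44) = 4.90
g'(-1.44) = -7.85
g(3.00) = -1.00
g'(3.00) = 1.40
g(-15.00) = -0.10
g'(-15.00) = -0.00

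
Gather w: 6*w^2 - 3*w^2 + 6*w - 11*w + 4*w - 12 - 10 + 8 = 3*w^2 - w - 14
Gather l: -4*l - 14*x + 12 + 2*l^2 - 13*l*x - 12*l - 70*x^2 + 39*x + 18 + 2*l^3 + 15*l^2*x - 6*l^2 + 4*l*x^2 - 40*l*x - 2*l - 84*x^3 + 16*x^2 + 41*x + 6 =2*l^3 + l^2*(15*x - 4) + l*(4*x^2 - 53*x - 18) - 84*x^3 - 54*x^2 + 66*x + 36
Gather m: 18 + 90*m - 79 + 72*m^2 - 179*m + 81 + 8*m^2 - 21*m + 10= 80*m^2 - 110*m + 30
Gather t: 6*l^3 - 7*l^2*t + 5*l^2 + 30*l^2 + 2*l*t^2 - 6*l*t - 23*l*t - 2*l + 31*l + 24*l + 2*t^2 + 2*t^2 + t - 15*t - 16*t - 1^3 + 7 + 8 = 6*l^3 + 35*l^2 + 53*l + t^2*(2*l + 4) + t*(-7*l^2 - 29*l - 30) + 14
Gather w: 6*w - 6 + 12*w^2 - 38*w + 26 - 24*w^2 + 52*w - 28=-12*w^2 + 20*w - 8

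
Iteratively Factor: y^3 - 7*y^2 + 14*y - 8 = (y - 1)*(y^2 - 6*y + 8) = (y - 4)*(y - 1)*(y - 2)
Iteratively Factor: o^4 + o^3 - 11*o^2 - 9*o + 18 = (o - 1)*(o^3 + 2*o^2 - 9*o - 18) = (o - 1)*(o + 2)*(o^2 - 9) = (o - 1)*(o + 2)*(o + 3)*(o - 3)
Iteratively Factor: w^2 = (w)*(w)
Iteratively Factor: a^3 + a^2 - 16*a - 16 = (a + 4)*(a^2 - 3*a - 4) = (a - 4)*(a + 4)*(a + 1)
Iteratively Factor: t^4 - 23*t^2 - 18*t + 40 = (t + 2)*(t^3 - 2*t^2 - 19*t + 20) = (t + 2)*(t + 4)*(t^2 - 6*t + 5) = (t - 5)*(t + 2)*(t + 4)*(t - 1)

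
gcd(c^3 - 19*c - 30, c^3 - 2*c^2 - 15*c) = c^2 - 2*c - 15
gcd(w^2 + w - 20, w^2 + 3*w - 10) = w + 5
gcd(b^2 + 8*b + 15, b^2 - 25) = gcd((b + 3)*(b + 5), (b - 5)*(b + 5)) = b + 5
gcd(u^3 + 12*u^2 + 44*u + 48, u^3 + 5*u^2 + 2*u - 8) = u^2 + 6*u + 8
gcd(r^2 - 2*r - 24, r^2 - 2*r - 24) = r^2 - 2*r - 24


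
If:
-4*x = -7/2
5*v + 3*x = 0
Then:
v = -21/40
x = 7/8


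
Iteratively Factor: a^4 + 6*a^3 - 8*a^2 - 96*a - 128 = (a - 4)*(a^3 + 10*a^2 + 32*a + 32) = (a - 4)*(a + 4)*(a^2 + 6*a + 8) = (a - 4)*(a + 2)*(a + 4)*(a + 4)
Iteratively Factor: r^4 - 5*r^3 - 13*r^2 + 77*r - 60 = (r - 3)*(r^3 - 2*r^2 - 19*r + 20) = (r - 3)*(r - 1)*(r^2 - r - 20) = (r - 5)*(r - 3)*(r - 1)*(r + 4)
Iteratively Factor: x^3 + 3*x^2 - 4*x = (x)*(x^2 + 3*x - 4) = x*(x + 4)*(x - 1)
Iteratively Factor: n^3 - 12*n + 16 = (n + 4)*(n^2 - 4*n + 4) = (n - 2)*(n + 4)*(n - 2)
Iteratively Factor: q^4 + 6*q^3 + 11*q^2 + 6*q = (q)*(q^3 + 6*q^2 + 11*q + 6) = q*(q + 2)*(q^2 + 4*q + 3) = q*(q + 1)*(q + 2)*(q + 3)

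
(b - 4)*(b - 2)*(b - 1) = b^3 - 7*b^2 + 14*b - 8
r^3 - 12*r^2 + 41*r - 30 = (r - 6)*(r - 5)*(r - 1)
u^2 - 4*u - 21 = (u - 7)*(u + 3)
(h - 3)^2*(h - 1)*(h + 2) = h^4 - 5*h^3 + h^2 + 21*h - 18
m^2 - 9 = (m - 3)*(m + 3)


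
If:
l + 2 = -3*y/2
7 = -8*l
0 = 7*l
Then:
No Solution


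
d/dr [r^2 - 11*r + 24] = 2*r - 11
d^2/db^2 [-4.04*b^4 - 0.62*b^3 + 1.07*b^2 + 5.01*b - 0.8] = -48.48*b^2 - 3.72*b + 2.14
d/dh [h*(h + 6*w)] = 2*h + 6*w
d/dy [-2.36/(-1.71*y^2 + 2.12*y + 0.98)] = (5.0032 - 8.0712*y)/(-1.71*y^2 + 2.12*y + 0.98)^2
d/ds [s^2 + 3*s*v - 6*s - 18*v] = 2*s + 3*v - 6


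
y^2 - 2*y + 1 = (y - 1)^2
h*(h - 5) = h^2 - 5*h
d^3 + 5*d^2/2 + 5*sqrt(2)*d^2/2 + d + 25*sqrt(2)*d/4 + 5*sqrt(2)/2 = (d + 1/2)*(d + 2)*(d + 5*sqrt(2)/2)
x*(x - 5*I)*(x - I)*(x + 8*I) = x^4 + 2*I*x^3 + 43*x^2 - 40*I*x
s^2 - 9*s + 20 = (s - 5)*(s - 4)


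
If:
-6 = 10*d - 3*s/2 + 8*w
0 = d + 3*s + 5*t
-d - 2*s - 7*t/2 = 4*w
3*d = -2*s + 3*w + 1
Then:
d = -820/1783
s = 2300/1783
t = -1216/1783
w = 119/1783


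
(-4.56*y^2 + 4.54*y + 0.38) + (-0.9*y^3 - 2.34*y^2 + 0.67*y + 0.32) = -0.9*y^3 - 6.9*y^2 + 5.21*y + 0.7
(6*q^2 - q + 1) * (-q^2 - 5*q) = -6*q^4 - 29*q^3 + 4*q^2 - 5*q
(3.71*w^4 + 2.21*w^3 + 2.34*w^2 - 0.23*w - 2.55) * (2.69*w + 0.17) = 9.9799*w^5 + 6.5756*w^4 + 6.6703*w^3 - 0.2209*w^2 - 6.8986*w - 0.4335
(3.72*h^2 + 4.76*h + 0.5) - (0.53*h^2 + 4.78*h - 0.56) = 3.19*h^2 - 0.0200000000000005*h + 1.06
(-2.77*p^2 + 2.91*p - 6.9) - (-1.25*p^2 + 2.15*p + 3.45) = -1.52*p^2 + 0.76*p - 10.35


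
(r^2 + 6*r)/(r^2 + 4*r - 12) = r/(r - 2)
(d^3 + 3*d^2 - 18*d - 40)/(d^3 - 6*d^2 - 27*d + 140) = (d + 2)/(d - 7)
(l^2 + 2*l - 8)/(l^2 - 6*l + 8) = (l + 4)/(l - 4)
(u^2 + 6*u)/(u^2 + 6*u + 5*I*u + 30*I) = u/(u + 5*I)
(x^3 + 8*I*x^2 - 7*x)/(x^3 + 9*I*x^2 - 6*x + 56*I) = x*(x + I)/(x^2 + 2*I*x + 8)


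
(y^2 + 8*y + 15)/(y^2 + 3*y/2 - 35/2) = 2*(y + 3)/(2*y - 7)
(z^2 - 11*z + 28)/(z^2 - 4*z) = (z - 7)/z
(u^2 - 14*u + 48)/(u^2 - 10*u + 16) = (u - 6)/(u - 2)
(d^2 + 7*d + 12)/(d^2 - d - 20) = (d + 3)/(d - 5)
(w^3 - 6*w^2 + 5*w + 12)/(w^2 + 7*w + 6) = (w^2 - 7*w + 12)/(w + 6)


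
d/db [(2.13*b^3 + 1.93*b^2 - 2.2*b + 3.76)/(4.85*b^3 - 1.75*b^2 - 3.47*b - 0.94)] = (-13.088*b^4 + 6.55779999999999*b^3 - 71.2617*b^2 + 9.5316*b + 15.1152)/(23.5225*b^6 - 16.975*b^5 - 30.5965*b^4 + 3.027*b^3 + 15.3309*b^2 + 6.5236*b + 0.8836)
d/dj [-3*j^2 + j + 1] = 1 - 6*j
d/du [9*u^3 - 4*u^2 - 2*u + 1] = 27*u^2 - 8*u - 2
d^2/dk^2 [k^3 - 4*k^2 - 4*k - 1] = 6*k - 8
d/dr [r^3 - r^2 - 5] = r*(3*r - 2)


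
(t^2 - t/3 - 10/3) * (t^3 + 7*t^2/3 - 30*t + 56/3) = t^5 + 2*t^4 - 307*t^3/9 + 188*t^2/9 + 844*t/9 - 560/9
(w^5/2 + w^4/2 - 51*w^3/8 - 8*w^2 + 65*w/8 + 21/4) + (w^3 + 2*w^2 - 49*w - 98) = w^5/2 + w^4/2 - 43*w^3/8 - 6*w^2 - 327*w/8 - 371/4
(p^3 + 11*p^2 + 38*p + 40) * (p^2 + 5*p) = p^5 + 16*p^4 + 93*p^3 + 230*p^2 + 200*p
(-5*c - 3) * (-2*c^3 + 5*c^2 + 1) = 10*c^4 - 19*c^3 - 15*c^2 - 5*c - 3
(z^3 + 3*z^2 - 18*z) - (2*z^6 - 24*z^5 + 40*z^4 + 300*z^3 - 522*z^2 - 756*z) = -2*z^6 + 24*z^5 - 40*z^4 - 299*z^3 + 525*z^2 + 738*z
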